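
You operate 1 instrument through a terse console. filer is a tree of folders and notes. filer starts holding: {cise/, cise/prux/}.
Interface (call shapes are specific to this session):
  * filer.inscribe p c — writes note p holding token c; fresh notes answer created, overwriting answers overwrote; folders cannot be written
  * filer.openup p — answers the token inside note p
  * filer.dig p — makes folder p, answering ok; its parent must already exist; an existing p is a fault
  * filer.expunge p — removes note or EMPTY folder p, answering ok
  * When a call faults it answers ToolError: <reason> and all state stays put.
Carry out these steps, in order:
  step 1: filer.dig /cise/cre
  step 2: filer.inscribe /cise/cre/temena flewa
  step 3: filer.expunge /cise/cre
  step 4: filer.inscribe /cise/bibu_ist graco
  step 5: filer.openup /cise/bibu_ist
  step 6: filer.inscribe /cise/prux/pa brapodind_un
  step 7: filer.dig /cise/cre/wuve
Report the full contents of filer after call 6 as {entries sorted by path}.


·→ dig(p: /cise/cre)
·← ok
·→ inscribe(p: /cise/cre/temena, c: flewa)
·← created
·→ expunge(p: /cise/cre)
·← ToolError: not empty
·→ inscribe(p: /cise/bibu_ist, c: graco)
·← created
·→ openup(p: /cise/bibu_ist)
·← graco
·→ inscribe(p: /cise/prux/pa, c: brapodind_un)
·← created
·→ dig(p: /cise/cre/wuve)
·← ok

Answer: {cise/, cise/bibu_ist=graco, cise/cre/, cise/cre/temena=flewa, cise/prux/, cise/prux/pa=brapodind_un}


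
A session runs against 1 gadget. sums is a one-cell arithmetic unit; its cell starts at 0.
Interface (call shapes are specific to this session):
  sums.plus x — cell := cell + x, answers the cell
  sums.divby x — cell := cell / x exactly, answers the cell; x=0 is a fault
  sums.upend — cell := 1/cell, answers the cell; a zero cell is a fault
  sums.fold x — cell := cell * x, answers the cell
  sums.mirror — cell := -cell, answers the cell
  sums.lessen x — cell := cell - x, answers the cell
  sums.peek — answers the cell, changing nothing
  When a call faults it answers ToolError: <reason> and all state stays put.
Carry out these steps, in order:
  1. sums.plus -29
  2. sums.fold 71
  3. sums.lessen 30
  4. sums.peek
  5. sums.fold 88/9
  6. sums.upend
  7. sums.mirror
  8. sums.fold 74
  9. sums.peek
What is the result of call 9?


Answer: 333/91916

Derivation:
>> sums.plus(x: -29)
<< -29
>> sums.fold(x: 71)
<< -2059
>> sums.lessen(x: 30)
<< -2089
>> sums.peek()
<< -2089
>> sums.fold(x: 88/9)
<< -183832/9
>> sums.upend()
<< -9/183832
>> sums.mirror()
<< 9/183832
>> sums.fold(x: 74)
<< 333/91916
>> sums.peek()
<< 333/91916


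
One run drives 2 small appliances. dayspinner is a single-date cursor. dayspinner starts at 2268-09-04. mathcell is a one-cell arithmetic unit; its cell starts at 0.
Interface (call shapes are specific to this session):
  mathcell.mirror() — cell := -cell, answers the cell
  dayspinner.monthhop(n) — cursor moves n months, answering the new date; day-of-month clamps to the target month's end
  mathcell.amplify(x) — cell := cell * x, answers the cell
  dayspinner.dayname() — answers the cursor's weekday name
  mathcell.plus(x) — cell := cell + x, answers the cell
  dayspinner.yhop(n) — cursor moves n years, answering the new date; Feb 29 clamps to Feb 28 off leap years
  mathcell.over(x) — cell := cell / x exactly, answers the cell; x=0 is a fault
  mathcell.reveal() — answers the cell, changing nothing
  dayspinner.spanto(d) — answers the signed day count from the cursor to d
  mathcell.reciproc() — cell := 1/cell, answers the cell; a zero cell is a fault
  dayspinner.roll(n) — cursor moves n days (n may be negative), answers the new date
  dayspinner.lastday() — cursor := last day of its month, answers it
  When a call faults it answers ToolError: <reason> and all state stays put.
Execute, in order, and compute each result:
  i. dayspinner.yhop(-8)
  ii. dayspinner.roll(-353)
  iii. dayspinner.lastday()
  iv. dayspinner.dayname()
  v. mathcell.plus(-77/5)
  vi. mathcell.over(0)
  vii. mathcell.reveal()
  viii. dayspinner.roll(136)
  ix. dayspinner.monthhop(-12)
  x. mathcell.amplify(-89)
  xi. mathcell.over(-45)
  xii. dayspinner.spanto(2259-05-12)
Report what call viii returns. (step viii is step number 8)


Answer: 2260-02-13

Derivation:
Act: dayspinner.yhop[-8]
Obs: 2260-09-04
Act: dayspinner.roll[-353]
Obs: 2259-09-17
Act: dayspinner.lastday[]
Obs: 2259-09-30
Act: dayspinner.dayname[]
Obs: Friday
Act: mathcell.plus[-77/5]
Obs: -77/5
Act: mathcell.over[0]
Obs: ToolError: division by zero
Act: mathcell.reveal[]
Obs: -77/5
Act: dayspinner.roll[136]
Obs: 2260-02-13
Act: dayspinner.monthhop[-12]
Obs: 2259-02-13
Act: mathcell.amplify[-89]
Obs: 6853/5
Act: mathcell.over[-45]
Obs: -6853/225
Act: dayspinner.spanto[2259-05-12]
Obs: 88


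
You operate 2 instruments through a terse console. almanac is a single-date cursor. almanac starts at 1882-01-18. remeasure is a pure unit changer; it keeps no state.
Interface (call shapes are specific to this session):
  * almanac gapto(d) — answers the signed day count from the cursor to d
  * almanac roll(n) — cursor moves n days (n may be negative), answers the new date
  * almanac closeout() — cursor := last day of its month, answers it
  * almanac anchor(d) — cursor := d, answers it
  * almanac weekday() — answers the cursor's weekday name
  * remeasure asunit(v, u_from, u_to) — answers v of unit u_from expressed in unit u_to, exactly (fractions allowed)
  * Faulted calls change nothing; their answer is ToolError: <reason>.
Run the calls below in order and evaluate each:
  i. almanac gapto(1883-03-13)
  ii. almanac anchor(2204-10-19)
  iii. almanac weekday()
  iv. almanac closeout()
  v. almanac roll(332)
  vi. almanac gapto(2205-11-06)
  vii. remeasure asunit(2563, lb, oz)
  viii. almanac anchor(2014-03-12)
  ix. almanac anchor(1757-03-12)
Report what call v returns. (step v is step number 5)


% 1. almanac gapto(d→1883-03-13) == 419
% 2. almanac anchor(d→2204-10-19) == 2204-10-19
% 3. almanac weekday() == Friday
% 4. almanac closeout() == 2204-10-31
% 5. almanac roll(n→332) == 2205-09-28
% 6. almanac gapto(d→2205-11-06) == 39
% 7. remeasure asunit(v→2563, u_from→lb, u_to→oz) == 41008
% 8. almanac anchor(d→2014-03-12) == 2014-03-12
% 9. almanac anchor(d→1757-03-12) == 1757-03-12

Answer: 2205-09-28


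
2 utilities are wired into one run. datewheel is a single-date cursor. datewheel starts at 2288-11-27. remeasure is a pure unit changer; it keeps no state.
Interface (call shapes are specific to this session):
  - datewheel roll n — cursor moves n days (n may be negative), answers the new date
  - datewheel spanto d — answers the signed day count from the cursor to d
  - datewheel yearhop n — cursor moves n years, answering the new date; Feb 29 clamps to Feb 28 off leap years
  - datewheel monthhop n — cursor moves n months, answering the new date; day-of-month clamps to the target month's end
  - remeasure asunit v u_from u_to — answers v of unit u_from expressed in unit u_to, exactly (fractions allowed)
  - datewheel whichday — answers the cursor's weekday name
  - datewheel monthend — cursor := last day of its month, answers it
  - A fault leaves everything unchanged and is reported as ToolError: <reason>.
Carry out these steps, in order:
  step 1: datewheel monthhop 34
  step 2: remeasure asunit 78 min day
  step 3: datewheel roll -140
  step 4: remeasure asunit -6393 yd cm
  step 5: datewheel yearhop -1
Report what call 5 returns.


> datewheel monthhop n=34
  2291-09-27
> remeasure asunit v=78 u_from=min u_to=day
  13/240
> datewheel roll n=-140
  2291-05-10
> remeasure asunit v=-6393 u_from=yd u_to=cm
  -14614398/25
> datewheel yearhop n=-1
  2290-05-10

Answer: 2290-05-10


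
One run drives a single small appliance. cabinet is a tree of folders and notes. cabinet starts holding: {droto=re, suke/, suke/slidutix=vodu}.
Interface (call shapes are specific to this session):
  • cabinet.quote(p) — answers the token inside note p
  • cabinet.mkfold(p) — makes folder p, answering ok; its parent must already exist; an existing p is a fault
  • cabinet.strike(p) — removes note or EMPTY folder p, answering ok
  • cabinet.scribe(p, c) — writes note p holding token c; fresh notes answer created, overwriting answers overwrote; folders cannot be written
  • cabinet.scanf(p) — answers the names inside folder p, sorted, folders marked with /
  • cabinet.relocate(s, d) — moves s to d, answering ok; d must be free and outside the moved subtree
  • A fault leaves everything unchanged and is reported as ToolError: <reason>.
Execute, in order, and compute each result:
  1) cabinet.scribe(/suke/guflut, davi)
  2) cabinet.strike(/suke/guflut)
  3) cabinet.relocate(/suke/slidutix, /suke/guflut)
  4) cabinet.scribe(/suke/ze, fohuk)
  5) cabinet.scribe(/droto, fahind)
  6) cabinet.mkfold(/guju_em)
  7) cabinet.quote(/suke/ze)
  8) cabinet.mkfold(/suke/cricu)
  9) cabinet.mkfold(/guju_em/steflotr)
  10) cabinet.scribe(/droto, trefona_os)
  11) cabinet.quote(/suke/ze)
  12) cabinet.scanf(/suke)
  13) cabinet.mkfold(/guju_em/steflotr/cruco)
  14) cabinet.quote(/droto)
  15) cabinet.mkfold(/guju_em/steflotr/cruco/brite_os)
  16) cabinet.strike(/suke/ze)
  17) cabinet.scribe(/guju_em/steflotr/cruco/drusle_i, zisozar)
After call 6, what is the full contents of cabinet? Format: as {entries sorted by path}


Answer: {droto=fahind, guju_em/, suke/, suke/guflut=vodu, suke/ze=fohuk}

Derivation:
Using cabinet.scribe passing p: /suke/guflut, c: davi: created.
Next I call cabinet.strike passing p: /suke/guflut, — result: ok.
Next I call cabinet.relocate passing s: /suke/slidutix, d: /suke/guflut: ok.
I run cabinet.scribe passing p: /suke/ze, c: fohuk, — result: created.
I invoke cabinet.scribe passing p: /droto, c: fahind, and observe overwrote.
Now I run cabinet.mkfold passing p: /guju_em, and observe ok.
I run cabinet.quote passing p: /suke/ze, → fohuk.
Calling cabinet.mkfold passing p: /suke/cricu, yielding ok.
Next I call cabinet.mkfold passing p: /guju_em/steflotr, and see ok.
I run cabinet.scribe passing p: /droto, c: trefona_os, which returns overwrote.
Invoking cabinet.quote passing p: /suke/ze, and observe fohuk.
Now I run cabinet.scanf passing p: /suke, and observe [cricu/, guflut, ze].
Using cabinet.mkfold passing p: /guju_em/steflotr/cruco, and get ok.
I invoke cabinet.quote passing p: /droto, and get trefona_os.
Using cabinet.mkfold passing p: /guju_em/steflotr/cruco/brite_os, and observe ok.
Using cabinet.strike passing p: /suke/ze, and get ok.
I call cabinet.scribe passing p: /guju_em/steflotr/cruco/drusle_i, c: zisozar, — result: created.


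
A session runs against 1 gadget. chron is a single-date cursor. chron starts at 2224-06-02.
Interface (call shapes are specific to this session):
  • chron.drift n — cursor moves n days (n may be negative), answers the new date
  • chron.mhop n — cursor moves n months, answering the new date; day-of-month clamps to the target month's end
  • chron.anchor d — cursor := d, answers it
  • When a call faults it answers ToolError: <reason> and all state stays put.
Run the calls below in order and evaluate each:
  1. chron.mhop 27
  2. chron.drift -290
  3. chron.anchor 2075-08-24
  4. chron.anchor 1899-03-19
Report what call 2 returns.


·→ mhop(n=27)
·← 2226-09-02
·→ drift(n=-290)
·← 2225-11-16
·→ anchor(d=2075-08-24)
·← 2075-08-24
·→ anchor(d=1899-03-19)
·← 1899-03-19

Answer: 2225-11-16


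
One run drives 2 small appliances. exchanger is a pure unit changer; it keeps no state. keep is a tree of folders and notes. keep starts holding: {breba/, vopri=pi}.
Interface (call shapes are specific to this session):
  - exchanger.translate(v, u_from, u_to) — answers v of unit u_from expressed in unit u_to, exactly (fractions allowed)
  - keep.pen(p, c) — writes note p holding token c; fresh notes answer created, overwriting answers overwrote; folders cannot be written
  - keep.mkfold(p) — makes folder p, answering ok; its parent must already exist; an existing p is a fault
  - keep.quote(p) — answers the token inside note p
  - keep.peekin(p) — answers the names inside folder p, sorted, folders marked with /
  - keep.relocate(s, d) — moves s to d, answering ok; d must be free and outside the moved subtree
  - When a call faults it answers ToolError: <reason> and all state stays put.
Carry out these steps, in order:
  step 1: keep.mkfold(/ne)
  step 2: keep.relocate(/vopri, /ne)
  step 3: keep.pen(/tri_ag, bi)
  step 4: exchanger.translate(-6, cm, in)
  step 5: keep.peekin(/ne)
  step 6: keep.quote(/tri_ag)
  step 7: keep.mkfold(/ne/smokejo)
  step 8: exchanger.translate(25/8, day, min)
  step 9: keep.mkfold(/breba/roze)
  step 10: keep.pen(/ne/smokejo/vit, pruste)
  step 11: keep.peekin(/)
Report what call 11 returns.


>>> keep.mkfold p→/ne
:: ok
>>> keep.relocate s→/vopri d→/ne
:: ToolError: exists
>>> keep.pen p→/tri_ag c→bi
:: created
>>> exchanger.translate v→-6 u_from→cm u_to→in
:: -300/127
>>> keep.peekin p→/ne
:: []
>>> keep.quote p→/tri_ag
:: bi
>>> keep.mkfold p→/ne/smokejo
:: ok
>>> exchanger.translate v→25/8 u_from→day u_to→min
:: 4500
>>> keep.mkfold p→/breba/roze
:: ok
>>> keep.pen p→/ne/smokejo/vit c→pruste
:: created
>>> keep.peekin p→/
:: [breba/, ne/, tri_ag, vopri]

Answer: [breba/, ne/, tri_ag, vopri]


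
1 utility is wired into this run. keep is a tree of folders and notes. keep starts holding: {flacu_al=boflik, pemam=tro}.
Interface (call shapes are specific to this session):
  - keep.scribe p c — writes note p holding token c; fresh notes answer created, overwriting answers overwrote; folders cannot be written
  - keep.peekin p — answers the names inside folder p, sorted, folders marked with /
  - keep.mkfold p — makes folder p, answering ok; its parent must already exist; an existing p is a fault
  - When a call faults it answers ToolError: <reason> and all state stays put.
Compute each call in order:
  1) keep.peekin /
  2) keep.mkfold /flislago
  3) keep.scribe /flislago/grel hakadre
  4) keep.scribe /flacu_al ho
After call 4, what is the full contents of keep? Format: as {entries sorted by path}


Answer: {flacu_al=ho, flislago/, flislago/grel=hakadre, pemam=tro}

Derivation:
Step: keep.peekin[p→/]
Result: [flacu_al, pemam]
Step: keep.mkfold[p→/flislago]
Result: ok
Step: keep.scribe[p→/flislago/grel; c→hakadre]
Result: created
Step: keep.scribe[p→/flacu_al; c→ho]
Result: overwrote


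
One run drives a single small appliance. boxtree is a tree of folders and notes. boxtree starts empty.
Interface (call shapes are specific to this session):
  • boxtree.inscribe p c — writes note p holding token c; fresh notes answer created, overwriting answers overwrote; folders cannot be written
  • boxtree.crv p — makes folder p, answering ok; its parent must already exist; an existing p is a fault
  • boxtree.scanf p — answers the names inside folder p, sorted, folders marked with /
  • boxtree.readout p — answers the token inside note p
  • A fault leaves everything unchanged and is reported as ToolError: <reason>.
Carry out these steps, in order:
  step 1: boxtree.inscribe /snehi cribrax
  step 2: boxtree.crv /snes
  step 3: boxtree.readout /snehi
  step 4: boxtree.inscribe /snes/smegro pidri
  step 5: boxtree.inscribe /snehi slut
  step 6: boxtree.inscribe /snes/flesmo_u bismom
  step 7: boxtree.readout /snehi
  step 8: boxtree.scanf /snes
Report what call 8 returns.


Answer: [flesmo_u, smegro]

Derivation:
Act: inscribe[p: /snehi; c: cribrax]
Obs: created
Act: crv[p: /snes]
Obs: ok
Act: readout[p: /snehi]
Obs: cribrax
Act: inscribe[p: /snes/smegro; c: pidri]
Obs: created
Act: inscribe[p: /snehi; c: slut]
Obs: overwrote
Act: inscribe[p: /snes/flesmo_u; c: bismom]
Obs: created
Act: readout[p: /snehi]
Obs: slut
Act: scanf[p: /snes]
Obs: [flesmo_u, smegro]


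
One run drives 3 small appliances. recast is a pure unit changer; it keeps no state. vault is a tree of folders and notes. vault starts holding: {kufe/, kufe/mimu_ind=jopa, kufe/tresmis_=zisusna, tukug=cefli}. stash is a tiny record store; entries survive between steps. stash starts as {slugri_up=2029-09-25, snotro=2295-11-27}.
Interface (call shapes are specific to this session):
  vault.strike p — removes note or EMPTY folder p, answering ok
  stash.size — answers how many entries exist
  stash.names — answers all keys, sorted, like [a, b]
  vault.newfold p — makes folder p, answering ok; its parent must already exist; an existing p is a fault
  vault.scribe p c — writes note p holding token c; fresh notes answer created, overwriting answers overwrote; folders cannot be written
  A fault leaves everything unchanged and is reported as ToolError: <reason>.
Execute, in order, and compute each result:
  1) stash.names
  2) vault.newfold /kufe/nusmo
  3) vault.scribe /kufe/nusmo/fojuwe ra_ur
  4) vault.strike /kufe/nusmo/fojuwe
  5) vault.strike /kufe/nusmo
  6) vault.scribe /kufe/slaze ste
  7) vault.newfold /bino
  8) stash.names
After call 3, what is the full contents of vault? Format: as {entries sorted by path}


Answer: {kufe/, kufe/mimu_ind=jopa, kufe/nusmo/, kufe/nusmo/fojuwe=ra_ur, kufe/tresmis_=zisusna, tukug=cefli}

Derivation:
Calling stash.names(), and get [slugri_up, snotro].
I try vault.newfold(/kufe/nusmo), which returns ok.
I use vault.scribe(/kufe/nusmo/fojuwe, ra_ur), and observe created.
Invoking vault.strike(/kufe/nusmo/fojuwe), which returns ok.
Using vault.strike(/kufe/nusmo), — result: ok.
Now I run vault.scribe(/kufe/slaze, ste): created.
I try vault.newfold(/bino), giving ok.
I run stash.names(), and observe [slugri_up, snotro].


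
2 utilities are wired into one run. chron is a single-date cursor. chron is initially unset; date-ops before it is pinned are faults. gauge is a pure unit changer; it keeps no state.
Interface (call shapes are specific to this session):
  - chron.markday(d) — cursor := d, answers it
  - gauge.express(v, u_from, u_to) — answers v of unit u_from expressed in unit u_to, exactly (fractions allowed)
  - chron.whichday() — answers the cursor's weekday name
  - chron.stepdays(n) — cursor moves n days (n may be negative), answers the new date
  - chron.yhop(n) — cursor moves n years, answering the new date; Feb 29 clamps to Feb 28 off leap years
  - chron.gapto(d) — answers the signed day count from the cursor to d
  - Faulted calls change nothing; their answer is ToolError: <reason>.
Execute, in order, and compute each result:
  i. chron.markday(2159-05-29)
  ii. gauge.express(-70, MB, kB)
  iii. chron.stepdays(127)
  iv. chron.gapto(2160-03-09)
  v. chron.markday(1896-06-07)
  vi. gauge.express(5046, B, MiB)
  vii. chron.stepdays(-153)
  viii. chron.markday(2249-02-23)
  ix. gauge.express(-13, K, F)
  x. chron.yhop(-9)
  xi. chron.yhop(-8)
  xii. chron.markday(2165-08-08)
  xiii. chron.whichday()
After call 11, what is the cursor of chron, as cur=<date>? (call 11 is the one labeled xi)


I call chron.markday(2159-05-29): 2159-05-29.
Invoking gauge.express(-70, MB, kB), and observe -70000.
Then chron.stepdays(127), and get 2159-10-03.
Calling chron.gapto(2160-03-09), → 158.
I call chron.markday(1896-06-07), → 1896-06-07.
Using gauge.express(5046, B, MiB), and get 2523/524288.
Then chron.stepdays(-153), which returns 1896-01-06.
I try chron.markday(2249-02-23), giving 2249-02-23.
Using gauge.express(-13, K, F), and see -48307/100.
Next I call chron.yhop(-9), yielding 2240-02-23.
Then chron.yhop(-8): 2232-02-23.
I run chron.markday(2165-08-08), yielding 2165-08-08.
I use chron.whichday(), → Thursday.

Answer: cur=2232-02-23


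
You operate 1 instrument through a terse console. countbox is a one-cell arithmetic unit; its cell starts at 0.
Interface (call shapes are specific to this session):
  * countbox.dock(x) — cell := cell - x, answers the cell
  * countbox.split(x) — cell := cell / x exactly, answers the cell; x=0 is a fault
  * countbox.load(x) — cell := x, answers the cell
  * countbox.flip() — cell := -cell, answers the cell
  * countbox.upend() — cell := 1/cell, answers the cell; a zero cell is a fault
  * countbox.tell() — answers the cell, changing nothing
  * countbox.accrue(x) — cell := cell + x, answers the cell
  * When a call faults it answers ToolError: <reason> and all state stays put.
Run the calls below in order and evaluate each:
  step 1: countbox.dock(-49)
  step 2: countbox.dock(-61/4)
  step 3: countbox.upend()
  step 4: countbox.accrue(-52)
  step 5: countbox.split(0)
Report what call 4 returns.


Do: dock[x→-49]
See: 49
Do: dock[x→-61/4]
See: 257/4
Do: upend[]
See: 4/257
Do: accrue[x→-52]
See: -13360/257
Do: split[x→0]
See: ToolError: division by zero

Answer: -13360/257


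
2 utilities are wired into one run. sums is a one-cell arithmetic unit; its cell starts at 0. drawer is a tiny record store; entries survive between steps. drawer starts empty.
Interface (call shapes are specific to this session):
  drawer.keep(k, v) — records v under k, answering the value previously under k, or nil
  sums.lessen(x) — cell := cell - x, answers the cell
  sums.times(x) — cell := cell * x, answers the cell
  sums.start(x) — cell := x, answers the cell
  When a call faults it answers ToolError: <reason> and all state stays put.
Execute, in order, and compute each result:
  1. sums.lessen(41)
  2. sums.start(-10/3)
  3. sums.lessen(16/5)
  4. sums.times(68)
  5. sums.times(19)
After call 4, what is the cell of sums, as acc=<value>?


CALL sums.lessen[41]
RET  -41
CALL sums.start[-10/3]
RET  -10/3
CALL sums.lessen[16/5]
RET  -98/15
CALL sums.times[68]
RET  -6664/15
CALL sums.times[19]
RET  -126616/15

Answer: acc=-6664/15


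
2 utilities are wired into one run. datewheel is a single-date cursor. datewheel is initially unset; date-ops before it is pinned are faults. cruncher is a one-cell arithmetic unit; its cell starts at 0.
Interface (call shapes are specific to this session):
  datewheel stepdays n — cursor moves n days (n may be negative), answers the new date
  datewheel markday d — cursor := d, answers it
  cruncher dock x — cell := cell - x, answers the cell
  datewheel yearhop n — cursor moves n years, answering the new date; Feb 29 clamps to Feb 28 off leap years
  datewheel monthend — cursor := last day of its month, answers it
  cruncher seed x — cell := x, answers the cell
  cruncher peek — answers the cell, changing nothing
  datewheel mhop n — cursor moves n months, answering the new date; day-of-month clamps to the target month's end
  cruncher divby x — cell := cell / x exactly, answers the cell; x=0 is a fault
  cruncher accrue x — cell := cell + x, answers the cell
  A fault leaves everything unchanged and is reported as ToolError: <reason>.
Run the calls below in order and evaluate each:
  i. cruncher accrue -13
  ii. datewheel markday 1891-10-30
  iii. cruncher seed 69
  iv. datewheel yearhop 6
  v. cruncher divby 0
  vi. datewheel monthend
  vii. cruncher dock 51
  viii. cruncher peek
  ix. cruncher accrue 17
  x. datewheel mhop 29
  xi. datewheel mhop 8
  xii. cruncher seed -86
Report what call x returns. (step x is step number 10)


Answer: 1900-03-31

Derivation:
Now I run cruncher accrue on x='-13': -13.
I invoke datewheel markday on d='1891-10-30', and get 1891-10-30.
I invoke cruncher seed on x='69': 69.
Now I run datewheel yearhop on n='6', and observe 1897-10-30.
I invoke cruncher divby on x='0', yielding ToolError: division by zero.
Invoking datewheel monthend, and observe 1897-10-31.
Invoking cruncher dock on x='51', and observe 18.
Then cruncher peek, and observe 18.
Using cruncher accrue on x='17', yielding 35.
Invoking datewheel mhop on n='29', and get 1900-03-31.
Now I run datewheel mhop on n='8', which returns 1900-11-30.
Invoking cruncher seed on x='-86', giving -86.


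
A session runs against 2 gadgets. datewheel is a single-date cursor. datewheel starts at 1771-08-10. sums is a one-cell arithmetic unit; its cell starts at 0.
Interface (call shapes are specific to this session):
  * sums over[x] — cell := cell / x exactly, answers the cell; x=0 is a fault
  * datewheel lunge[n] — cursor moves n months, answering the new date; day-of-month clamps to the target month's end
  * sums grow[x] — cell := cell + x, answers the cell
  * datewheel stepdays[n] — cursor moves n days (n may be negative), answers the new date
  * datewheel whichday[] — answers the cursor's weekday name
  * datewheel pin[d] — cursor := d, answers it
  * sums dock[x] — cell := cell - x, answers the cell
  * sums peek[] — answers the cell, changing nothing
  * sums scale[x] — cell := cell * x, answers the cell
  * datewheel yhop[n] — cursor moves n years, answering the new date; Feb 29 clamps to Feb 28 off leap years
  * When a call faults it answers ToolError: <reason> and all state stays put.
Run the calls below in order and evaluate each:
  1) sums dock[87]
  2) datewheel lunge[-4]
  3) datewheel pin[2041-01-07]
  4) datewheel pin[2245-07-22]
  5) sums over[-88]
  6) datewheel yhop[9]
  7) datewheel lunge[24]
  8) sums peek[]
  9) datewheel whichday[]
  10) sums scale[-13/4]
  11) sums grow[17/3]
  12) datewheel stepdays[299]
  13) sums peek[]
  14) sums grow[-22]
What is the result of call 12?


Calling sums dock passing x: 87, yielding -87.
Invoking datewheel lunge passing n: -4, which returns 1771-04-10.
Now I run datewheel pin passing d: 2041-01-07, → 2041-01-07.
Next I call datewheel pin passing d: 2245-07-22, and observe 2245-07-22.
I try sums over passing x: -88, and observe 87/88.
Now I run datewheel yhop passing n: 9, and get 2254-07-22.
Next I call datewheel lunge passing n: 24, giving 2256-07-22.
I run sums peek, → 87/88.
Next I call datewheel whichday(), and observe Tuesday.
Next I call sums scale passing x: -13/4, yielding -1131/352.
I invoke sums grow passing x: 17/3, — result: 2591/1056.
I run datewheel stepdays passing n: 299: 2257-05-17.
Now I run sums peek, and observe 2591/1056.
Calling sums grow passing x: -22, yielding -20641/1056.

Answer: 2257-05-17


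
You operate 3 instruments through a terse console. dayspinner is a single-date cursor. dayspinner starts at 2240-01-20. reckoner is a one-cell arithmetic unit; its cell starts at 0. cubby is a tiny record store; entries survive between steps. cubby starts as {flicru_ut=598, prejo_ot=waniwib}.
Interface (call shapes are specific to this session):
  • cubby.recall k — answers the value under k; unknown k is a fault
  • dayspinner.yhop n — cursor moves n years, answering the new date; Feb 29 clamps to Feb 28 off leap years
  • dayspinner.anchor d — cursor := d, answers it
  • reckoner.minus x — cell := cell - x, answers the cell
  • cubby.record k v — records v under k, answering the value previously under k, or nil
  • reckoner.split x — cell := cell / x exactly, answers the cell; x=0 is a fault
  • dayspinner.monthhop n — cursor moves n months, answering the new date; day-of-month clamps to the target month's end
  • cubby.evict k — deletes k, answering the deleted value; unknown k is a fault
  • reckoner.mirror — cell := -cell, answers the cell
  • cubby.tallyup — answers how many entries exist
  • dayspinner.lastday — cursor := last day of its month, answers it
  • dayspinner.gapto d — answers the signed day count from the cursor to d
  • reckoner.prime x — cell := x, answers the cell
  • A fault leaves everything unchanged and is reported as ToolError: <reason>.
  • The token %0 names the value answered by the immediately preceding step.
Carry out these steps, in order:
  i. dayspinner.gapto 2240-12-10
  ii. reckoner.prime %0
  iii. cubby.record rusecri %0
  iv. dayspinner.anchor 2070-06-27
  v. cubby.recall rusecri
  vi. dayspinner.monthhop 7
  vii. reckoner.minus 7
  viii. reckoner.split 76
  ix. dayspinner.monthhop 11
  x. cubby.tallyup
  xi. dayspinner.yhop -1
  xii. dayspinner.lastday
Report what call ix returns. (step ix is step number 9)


Answer: 2071-12-27

Derivation:
>>> dayspinner.gapto d: 2240-12-10
[out] 325
>>> reckoner.prime x: %0
[out] 325
>>> cubby.record k: rusecri v: %0
[out] nil
>>> dayspinner.anchor d: 2070-06-27
[out] 2070-06-27
>>> cubby.recall k: rusecri
[out] 325
>>> dayspinner.monthhop n: 7
[out] 2071-01-27
>>> reckoner.minus x: 7
[out] 318
>>> reckoner.split x: 76
[out] 159/38
>>> dayspinner.monthhop n: 11
[out] 2071-12-27
>>> cubby.tallyup
[out] 3
>>> dayspinner.yhop n: -1
[out] 2070-12-27
>>> dayspinner.lastday
[out] 2070-12-31


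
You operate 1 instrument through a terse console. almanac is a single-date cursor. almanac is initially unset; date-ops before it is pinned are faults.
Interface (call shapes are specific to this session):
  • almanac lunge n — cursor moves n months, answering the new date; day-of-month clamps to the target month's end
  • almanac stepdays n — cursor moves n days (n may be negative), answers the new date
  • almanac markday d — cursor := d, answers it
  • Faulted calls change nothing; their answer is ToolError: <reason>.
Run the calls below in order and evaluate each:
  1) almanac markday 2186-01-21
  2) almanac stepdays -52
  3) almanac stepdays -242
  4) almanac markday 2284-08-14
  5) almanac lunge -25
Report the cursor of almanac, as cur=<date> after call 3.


Answer: cur=2185-04-02

Derivation:
[in] almanac markday 2186-01-21
:: 2186-01-21
[in] almanac stepdays -52
:: 2185-11-30
[in] almanac stepdays -242
:: 2185-04-02
[in] almanac markday 2284-08-14
:: 2284-08-14
[in] almanac lunge -25
:: 2282-07-14


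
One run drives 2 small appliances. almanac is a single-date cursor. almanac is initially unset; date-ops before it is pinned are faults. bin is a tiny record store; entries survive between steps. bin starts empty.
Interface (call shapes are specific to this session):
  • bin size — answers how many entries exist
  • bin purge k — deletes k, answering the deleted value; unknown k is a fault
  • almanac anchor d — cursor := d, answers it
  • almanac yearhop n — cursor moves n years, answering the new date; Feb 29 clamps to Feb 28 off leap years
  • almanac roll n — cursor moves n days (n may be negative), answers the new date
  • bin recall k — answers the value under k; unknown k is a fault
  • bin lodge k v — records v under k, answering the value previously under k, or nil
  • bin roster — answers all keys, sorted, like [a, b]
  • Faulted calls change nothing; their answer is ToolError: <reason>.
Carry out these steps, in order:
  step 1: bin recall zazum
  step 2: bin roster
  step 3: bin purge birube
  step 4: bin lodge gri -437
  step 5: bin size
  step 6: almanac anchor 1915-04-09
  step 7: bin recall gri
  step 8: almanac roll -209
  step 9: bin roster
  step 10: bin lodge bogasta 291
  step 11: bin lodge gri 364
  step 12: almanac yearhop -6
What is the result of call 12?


Answer: 1908-09-12

Derivation:
~$ bin recall k=zazum
[out] ToolError: no such key zazum
~$ bin roster
[out] []
~$ bin purge k=birube
[out] ToolError: no such key birube
~$ bin lodge k=gri v=-437
[out] nil
~$ bin size
[out] 1
~$ almanac anchor d=1915-04-09
[out] 1915-04-09
~$ bin recall k=gri
[out] -437
~$ almanac roll n=-209
[out] 1914-09-12
~$ bin roster
[out] [gri]
~$ bin lodge k=bogasta v=291
[out] nil
~$ bin lodge k=gri v=364
[out] -437
~$ almanac yearhop n=-6
[out] 1908-09-12


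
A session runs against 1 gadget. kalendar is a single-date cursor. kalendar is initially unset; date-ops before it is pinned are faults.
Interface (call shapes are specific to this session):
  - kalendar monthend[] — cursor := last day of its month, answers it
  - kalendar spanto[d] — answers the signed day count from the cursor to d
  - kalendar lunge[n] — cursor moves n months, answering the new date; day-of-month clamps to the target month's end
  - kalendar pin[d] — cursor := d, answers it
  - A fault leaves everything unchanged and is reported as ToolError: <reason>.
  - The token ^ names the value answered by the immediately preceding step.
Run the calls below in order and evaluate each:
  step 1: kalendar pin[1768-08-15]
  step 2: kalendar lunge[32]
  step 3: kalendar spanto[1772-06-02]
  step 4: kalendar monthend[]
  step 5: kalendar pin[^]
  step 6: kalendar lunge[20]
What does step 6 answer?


→ kalendar pin(d=1768-08-15)
← 1768-08-15
→ kalendar lunge(n=32)
← 1771-04-15
→ kalendar spanto(d=1772-06-02)
← 414
→ kalendar monthend()
← 1771-04-30
→ kalendar pin(d=^)
← 1771-04-30
→ kalendar lunge(n=20)
← 1772-12-30

Answer: 1772-12-30


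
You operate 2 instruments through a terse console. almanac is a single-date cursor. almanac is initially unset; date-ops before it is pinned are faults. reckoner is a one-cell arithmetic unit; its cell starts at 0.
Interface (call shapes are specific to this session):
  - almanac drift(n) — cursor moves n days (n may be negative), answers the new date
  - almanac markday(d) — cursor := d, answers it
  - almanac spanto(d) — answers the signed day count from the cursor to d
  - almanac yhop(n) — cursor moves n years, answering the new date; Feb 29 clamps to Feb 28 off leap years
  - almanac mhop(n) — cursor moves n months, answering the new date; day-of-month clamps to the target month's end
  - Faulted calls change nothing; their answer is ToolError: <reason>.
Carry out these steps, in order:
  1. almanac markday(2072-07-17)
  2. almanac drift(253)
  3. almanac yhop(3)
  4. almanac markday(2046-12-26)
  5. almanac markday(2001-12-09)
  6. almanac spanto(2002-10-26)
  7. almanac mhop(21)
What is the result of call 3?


>>> almanac markday 2072-07-17
  2072-07-17
>>> almanac drift 253
  2073-03-27
>>> almanac yhop 3
  2076-03-27
>>> almanac markday 2046-12-26
  2046-12-26
>>> almanac markday 2001-12-09
  2001-12-09
>>> almanac spanto 2002-10-26
  321
>>> almanac mhop 21
  2003-09-09

Answer: 2076-03-27


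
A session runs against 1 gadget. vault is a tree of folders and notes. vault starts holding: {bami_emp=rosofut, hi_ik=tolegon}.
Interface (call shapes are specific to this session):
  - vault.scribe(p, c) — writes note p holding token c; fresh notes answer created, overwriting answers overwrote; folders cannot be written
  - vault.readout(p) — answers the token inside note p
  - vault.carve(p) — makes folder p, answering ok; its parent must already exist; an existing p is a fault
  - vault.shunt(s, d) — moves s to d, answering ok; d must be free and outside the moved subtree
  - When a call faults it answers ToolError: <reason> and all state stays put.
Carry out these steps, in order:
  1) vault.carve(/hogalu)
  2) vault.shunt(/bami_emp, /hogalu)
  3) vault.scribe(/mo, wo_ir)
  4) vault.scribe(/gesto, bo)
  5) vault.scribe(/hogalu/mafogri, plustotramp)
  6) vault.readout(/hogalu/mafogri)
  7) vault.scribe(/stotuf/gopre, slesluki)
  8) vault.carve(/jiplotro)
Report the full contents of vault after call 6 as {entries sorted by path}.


Answer: {bami_emp=rosofut, gesto=bo, hi_ik=tolegon, hogalu/, hogalu/mafogri=plustotramp, mo=wo_ir}

Derivation:
Now I run vault.carve(p=/hogalu), yielding ok.
Invoking vault.shunt(s=/bami_emp, d=/hogalu), — result: ToolError: exists.
Now I run vault.scribe(p=/mo, c=wo_ir), and observe created.
I call vault.scribe(p=/gesto, c=bo), — result: created.
Then vault.scribe(p=/hogalu/mafogri, c=plustotramp), which returns created.
Next I call vault.readout(p=/hogalu/mafogri), yielding plustotramp.
Using vault.scribe(p=/stotuf/gopre, c=slesluki), and get ToolError: no parent.
I run vault.carve(p=/jiplotro): ok.


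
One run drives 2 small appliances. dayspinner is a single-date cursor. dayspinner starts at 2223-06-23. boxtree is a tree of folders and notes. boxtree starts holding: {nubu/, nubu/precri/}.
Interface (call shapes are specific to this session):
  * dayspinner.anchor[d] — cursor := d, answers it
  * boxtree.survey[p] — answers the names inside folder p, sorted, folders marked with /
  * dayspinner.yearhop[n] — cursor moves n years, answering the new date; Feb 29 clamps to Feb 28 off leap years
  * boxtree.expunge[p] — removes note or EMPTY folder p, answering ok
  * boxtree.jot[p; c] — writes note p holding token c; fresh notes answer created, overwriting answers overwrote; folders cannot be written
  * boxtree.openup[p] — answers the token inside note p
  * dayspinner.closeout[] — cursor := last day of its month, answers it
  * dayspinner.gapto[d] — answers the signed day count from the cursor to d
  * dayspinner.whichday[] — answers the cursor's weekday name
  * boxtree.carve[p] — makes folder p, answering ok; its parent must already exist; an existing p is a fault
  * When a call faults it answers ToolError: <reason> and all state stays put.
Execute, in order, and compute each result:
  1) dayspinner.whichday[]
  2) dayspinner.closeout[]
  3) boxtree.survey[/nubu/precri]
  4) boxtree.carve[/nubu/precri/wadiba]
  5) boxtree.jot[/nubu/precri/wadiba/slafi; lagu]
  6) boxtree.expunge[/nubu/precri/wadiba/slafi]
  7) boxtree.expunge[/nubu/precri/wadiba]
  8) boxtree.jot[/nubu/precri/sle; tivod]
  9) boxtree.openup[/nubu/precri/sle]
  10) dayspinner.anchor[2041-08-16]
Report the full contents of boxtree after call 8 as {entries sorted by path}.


·→ dayspinner.whichday()
·← Monday
·→ dayspinner.closeout()
·← 2223-06-30
·→ boxtree.survey(/nubu/precri)
·← []
·→ boxtree.carve(/nubu/precri/wadiba)
·← ok
·→ boxtree.jot(/nubu/precri/wadiba/slafi, lagu)
·← created
·→ boxtree.expunge(/nubu/precri/wadiba/slafi)
·← ok
·→ boxtree.expunge(/nubu/precri/wadiba)
·← ok
·→ boxtree.jot(/nubu/precri/sle, tivod)
·← created
·→ boxtree.openup(/nubu/precri/sle)
·← tivod
·→ dayspinner.anchor(2041-08-16)
·← 2041-08-16

Answer: {nubu/, nubu/precri/, nubu/precri/sle=tivod}


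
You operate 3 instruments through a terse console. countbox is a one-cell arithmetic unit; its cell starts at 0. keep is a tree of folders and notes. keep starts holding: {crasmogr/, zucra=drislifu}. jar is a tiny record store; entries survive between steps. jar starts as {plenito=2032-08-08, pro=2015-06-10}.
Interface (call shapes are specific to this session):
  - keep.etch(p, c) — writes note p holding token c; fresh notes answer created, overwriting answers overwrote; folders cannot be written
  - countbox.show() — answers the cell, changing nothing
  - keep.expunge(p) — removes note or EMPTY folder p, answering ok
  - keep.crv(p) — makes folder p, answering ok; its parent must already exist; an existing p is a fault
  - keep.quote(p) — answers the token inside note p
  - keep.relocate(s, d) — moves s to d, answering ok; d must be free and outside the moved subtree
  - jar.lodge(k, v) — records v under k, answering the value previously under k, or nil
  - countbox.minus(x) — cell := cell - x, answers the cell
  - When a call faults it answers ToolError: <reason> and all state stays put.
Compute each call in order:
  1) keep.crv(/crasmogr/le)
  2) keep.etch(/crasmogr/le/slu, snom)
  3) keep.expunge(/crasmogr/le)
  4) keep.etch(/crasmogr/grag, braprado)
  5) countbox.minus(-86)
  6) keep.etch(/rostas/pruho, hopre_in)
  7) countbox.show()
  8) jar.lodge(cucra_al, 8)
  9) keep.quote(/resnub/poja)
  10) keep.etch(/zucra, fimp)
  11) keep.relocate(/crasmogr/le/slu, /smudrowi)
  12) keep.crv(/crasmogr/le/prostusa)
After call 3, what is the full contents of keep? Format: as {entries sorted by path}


% crv(p='/crasmogr/le') : ok
% etch(p='/crasmogr/le/slu', c='snom') : created
% expunge(p='/crasmogr/le') : ToolError: not empty
% etch(p='/crasmogr/grag', c='braprado') : created
% minus(x='-86') : 86
% etch(p='/rostas/pruho', c='hopre_in') : ToolError: no parent
% show() : 86
% lodge(k='cucra_al', v='8') : nil
% quote(p='/resnub/poja') : ToolError: not found
% etch(p='/zucra', c='fimp') : overwrote
% relocate(s='/crasmogr/le/slu', d='/smudrowi') : ok
% crv(p='/crasmogr/le/prostusa') : ok

Answer: {crasmogr/, crasmogr/le/, crasmogr/le/slu=snom, zucra=drislifu}


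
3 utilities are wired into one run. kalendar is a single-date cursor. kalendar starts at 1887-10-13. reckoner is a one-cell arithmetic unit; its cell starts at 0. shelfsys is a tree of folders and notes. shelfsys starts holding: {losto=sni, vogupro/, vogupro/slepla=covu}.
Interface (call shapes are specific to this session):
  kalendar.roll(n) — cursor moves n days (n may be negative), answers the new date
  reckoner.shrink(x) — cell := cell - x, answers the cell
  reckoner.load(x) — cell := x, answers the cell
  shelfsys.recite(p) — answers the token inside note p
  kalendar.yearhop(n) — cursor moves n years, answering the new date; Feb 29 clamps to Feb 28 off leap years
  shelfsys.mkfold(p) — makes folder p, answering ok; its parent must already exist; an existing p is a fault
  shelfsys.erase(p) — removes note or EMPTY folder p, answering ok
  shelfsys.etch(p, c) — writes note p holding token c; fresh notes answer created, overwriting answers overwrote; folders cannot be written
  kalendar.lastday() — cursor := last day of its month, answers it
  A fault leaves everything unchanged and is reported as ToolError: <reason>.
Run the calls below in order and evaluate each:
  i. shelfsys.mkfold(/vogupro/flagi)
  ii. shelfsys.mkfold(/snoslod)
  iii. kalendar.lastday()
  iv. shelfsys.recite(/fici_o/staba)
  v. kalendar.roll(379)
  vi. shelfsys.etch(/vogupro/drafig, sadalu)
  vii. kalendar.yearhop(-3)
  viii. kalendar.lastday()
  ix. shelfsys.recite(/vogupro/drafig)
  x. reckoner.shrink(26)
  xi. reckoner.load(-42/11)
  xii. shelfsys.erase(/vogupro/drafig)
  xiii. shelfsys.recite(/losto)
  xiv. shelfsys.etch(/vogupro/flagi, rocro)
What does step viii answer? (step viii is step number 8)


Answer: 1885-11-30

Derivation:
Invoking mkfold on p→/vogupro/flagi, yielding ok.
I run mkfold on p→/snoslod, and see ok.
Calling lastday, — result: 1887-10-31.
Calling recite on p→/fici_o/staba, → ToolError: not found.
Using roll on n→379: 1888-11-13.
I call etch on p→/vogupro/drafig, c→sadalu, — result: created.
I invoke yearhop on n→-3, yielding 1885-11-13.
Next I call lastday(), yielding 1885-11-30.
I run recite on p→/vogupro/drafig, — result: sadalu.
Using shrink on x→26, → -26.
I run load on x→-42/11, and get -42/11.
Invoking erase on p→/vogupro/drafig, and see ok.
I use recite on p→/losto, — result: sni.
Then etch on p→/vogupro/flagi, c→rocro, — result: ToolError: is a directory.
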